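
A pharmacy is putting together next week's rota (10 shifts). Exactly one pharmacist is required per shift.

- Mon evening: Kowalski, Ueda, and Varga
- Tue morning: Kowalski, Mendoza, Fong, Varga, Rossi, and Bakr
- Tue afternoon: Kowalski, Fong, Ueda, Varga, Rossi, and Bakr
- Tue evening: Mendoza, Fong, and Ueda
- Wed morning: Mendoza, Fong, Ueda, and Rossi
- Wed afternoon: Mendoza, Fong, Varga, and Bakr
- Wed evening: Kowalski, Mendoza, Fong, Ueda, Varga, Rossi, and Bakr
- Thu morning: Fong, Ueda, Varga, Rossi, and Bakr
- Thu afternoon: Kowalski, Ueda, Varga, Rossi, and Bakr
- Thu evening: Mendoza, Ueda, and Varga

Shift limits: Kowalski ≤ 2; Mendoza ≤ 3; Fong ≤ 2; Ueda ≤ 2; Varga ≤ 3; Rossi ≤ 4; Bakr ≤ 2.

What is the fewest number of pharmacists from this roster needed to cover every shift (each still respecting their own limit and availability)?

10 slots to fill and no one can take more than 4, so at least ⌈10/4⌉ = 3 pharmacists are needed.
Mendoza, Varga, and Rossi alone can cover everything: Mon evening→Varga, Tue morning→Rossi, Tue afternoon→Varga, Tue evening→Mendoza, Wed morning→Mendoza, Wed afternoon→Mendoza, Wed evening→Rossi, Thu morning→Rossi, Thu afternoon→Rossi, Thu evening→Varga.

3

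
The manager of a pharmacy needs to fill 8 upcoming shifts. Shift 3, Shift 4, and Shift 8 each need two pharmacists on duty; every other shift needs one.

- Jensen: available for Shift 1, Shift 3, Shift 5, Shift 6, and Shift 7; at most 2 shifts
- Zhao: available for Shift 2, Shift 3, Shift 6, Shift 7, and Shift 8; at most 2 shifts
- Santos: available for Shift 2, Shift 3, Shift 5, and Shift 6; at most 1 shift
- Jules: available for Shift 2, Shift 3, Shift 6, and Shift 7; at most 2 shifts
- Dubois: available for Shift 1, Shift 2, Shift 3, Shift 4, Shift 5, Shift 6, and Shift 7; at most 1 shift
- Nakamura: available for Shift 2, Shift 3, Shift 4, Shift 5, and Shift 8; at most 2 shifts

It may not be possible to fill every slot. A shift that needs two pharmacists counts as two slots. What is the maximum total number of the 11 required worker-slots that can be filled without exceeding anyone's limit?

10

Total capacity across all pharmacists is 2+2+1+2+1+2 = 10, and 11 slots are needed, so at most 10 can be filled.
An assignment achieving 10: Shift 1→Jensen, Shift 2→Santos, Shift 3→Jules, Shift 4→Dubois+Nakamura, Shift 5→Jensen, Shift 6→Jules, Shift 7→Zhao, Shift 8→Zhao+Nakamura.
Loads: Jensen 2/2, Zhao 2/2, Santos 1/1, Jules 2/2, Dubois 1/1, Nakamura 2/2.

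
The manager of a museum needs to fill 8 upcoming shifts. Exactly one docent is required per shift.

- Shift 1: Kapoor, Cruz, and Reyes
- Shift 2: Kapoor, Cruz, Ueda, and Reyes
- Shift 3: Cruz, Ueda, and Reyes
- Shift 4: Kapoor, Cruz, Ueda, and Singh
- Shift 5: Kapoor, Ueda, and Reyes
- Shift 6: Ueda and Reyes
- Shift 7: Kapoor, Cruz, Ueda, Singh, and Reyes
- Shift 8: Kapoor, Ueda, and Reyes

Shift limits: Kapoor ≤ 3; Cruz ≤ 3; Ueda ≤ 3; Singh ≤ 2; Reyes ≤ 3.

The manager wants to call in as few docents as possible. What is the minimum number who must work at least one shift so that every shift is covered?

8 slots to fill and no one can take more than 3, so at least ⌈8/3⌉ = 3 docents are needed.
Kapoor, Cruz, and Ueda alone can cover everything: Shift 1→Kapoor, Shift 2→Cruz, Shift 3→Cruz, Shift 4→Cruz, Shift 5→Kapoor, Shift 6→Ueda, Shift 7→Ueda, Shift 8→Kapoor.

3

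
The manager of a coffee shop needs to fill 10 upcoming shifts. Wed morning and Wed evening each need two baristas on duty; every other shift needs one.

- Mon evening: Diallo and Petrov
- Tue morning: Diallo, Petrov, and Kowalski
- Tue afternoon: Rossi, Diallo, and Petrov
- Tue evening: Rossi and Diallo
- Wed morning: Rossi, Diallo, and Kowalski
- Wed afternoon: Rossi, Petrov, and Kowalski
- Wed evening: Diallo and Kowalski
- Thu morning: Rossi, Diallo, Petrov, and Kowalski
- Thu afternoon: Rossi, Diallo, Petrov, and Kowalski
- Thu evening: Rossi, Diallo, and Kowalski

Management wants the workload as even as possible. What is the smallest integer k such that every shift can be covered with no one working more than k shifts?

With 4 baristas and 12 worker-slots to fill, someone must work at least ⌈12/4⌉ = 3 shifts, so k ≥ 3.
k = 3 works: Mon evening→Diallo, Tue morning→Diallo, Tue afternoon→Rossi, Tue evening→Rossi, Wed morning→Rossi+Kowalski, Wed afternoon→Petrov, Wed evening→Diallo+Kowalski, Thu morning→Petrov, Thu afternoon→Petrov, Thu evening→Kowalski.
Loads: Rossi 3, Diallo 3, Petrov 3, Kowalski 3 — all ≤ 3.

3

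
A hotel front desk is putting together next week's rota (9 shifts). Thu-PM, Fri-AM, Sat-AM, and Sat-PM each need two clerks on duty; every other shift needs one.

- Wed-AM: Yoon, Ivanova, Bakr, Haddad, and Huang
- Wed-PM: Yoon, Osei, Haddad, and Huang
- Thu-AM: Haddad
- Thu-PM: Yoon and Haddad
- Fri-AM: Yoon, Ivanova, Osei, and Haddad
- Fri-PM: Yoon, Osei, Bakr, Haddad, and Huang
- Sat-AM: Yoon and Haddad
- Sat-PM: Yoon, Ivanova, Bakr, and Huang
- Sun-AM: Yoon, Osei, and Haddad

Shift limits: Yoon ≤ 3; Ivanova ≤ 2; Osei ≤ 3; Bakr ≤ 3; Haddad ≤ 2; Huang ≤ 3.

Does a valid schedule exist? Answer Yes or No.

No

Total capacity is 16 and 13 slots are needed, so capacity alone doesn't rule it out.
Shifts {Thu-AM, Thu-PM, Sat-AM} need 5 worker-slots in total, but the clerks available for any of those shifts (Yoon and Haddad) can supply at most 4 among them. So no valid schedule exists.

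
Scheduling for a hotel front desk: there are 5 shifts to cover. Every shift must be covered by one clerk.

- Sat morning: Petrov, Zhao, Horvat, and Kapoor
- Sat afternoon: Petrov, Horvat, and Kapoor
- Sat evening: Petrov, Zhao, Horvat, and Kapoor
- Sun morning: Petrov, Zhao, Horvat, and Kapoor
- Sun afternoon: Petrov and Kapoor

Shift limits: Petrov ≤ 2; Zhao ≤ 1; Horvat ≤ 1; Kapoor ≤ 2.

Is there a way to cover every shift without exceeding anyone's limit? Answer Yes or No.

Yes

One valid schedule: Sat morning→Zhao, Sat afternoon→Petrov, Sat evening→Horvat, Sun morning→Kapoor, Sun afternoon→Petrov.
Loads: Petrov 2/2, Zhao 1/1, Horvat 1/1, Kapoor 1/2 — all within limits.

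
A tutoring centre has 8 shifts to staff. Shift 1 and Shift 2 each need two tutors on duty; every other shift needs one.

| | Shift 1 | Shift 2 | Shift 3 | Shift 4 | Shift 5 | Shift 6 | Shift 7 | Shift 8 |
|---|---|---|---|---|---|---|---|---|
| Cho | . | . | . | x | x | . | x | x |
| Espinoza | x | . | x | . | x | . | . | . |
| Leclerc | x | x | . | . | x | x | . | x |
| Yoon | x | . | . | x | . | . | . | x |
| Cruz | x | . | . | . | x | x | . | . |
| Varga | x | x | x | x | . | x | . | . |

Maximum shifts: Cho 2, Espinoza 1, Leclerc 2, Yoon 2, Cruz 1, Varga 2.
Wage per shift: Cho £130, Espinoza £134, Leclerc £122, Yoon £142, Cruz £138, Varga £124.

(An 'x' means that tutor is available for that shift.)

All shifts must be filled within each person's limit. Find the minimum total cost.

£1308

Shift 2 can only be covered by Leclerc and Varga, so that assignment is forced.
Shift 7 can only be covered by Cho, so that assignment is forced.
Picking the cheapest available tutor for each shift independently would cost £1236, but that ignores the shift limits.
An optimal schedule: Shift 1→Yoon+Varga, Shift 2→Leclerc+Varga, Shift 3→Espinoza, Shift 4→Cho, Shift 5→Cruz, Shift 6→Leclerc, Shift 7→Cho, Shift 8→Yoon.
Total: 142 + 124 + 122 + 124 + 134 + 130 + 138 + 122 + 130 + 142 = £1308.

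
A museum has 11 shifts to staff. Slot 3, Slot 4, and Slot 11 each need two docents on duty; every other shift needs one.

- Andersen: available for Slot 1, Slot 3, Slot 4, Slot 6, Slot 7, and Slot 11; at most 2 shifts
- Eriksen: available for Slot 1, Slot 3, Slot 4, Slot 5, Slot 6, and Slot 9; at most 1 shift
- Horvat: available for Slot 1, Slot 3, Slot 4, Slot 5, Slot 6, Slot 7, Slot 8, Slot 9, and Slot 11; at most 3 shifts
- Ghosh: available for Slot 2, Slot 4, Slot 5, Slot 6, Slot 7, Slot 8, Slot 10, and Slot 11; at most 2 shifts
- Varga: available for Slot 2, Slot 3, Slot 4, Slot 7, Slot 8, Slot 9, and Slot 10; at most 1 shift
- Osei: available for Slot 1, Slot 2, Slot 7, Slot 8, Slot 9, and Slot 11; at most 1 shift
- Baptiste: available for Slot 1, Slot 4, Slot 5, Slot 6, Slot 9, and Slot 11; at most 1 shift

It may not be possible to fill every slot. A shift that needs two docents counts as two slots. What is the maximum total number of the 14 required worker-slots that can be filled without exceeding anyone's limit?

Total capacity across all docents is 2+1+3+2+1+1+1 = 11, and 14 slots are needed, so at most 11 can be filled.
An assignment achieving 11: Slot 1→Andersen, Slot 2→Ghosh, Slot 3→Andersen+Eriksen, Slot 5→Horvat, Slot 6→Horvat, Slot 7→Varga, Slot 8→Horvat, Slot 9→Osei, Slot 10→Ghosh, Slot 11→Baptiste.
Loads: Andersen 2/2, Eriksen 1/1, Horvat 3/3, Ghosh 2/2, Varga 1/1, Osei 1/1, Baptiste 1/1.

11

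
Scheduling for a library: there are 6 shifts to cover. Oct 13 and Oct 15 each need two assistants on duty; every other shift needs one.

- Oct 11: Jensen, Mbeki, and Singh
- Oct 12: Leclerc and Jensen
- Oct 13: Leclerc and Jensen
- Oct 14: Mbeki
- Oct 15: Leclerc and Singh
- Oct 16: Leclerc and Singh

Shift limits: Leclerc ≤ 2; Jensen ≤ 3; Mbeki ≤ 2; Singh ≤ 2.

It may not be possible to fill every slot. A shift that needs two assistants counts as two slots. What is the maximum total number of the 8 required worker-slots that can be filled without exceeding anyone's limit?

8

Total capacity across all assistants is 2+3+2+2 = 9, and 8 slots are needed, so at most 8 can be filled.
An assignment achieving 8: Oct 11→Jensen, Oct 12→Jensen, Oct 13→Leclerc+Jensen, Oct 14→Mbeki, Oct 15→Leclerc+Singh, Oct 16→Singh.
Loads: Leclerc 2/2, Jensen 3/3, Mbeki 1/2, Singh 2/2.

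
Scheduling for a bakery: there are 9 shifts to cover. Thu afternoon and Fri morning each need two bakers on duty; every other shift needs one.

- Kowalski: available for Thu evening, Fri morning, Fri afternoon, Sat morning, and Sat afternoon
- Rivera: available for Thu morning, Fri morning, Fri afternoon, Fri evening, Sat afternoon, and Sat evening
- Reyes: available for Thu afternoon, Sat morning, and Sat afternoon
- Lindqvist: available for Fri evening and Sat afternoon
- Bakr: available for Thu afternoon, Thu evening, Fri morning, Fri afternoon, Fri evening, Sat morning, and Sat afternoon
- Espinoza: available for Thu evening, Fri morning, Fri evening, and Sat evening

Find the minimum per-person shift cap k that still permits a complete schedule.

2

With 6 bakers and 11 worker-slots to fill, someone must work at least ⌈11/6⌉ = 2 shifts, so k ≥ 2.
k = 2 works: Thu morning→Rivera, Thu afternoon→Reyes+Bakr, Thu evening→Kowalski, Fri morning→Bakr+Espinoza, Fri afternoon→Kowalski, Fri evening→Lindqvist, Sat morning→Reyes, Sat afternoon→Lindqvist, Sat evening→Rivera.
Loads: Kowalski 2, Rivera 2, Reyes 2, Lindqvist 2, Bakr 2, Espinoza 1 — all ≤ 2.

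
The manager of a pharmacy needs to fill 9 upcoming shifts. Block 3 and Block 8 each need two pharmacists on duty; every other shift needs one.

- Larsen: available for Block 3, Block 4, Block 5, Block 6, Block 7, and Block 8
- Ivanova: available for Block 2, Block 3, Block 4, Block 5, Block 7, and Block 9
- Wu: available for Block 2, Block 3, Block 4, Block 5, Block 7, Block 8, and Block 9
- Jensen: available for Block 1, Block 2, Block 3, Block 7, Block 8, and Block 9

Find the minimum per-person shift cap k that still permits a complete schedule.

3

With 4 pharmacists and 11 worker-slots to fill, someone must work at least ⌈11/4⌉ = 3 shifts, so k ≥ 3.
k = 3 works: Block 1→Jensen, Block 2→Ivanova, Block 3→Wu+Jensen, Block 4→Larsen, Block 5→Larsen, Block 6→Larsen, Block 7→Ivanova, Block 8→Wu+Jensen, Block 9→Ivanova.
Loads: Larsen 3, Ivanova 3, Wu 2, Jensen 3 — all ≤ 3.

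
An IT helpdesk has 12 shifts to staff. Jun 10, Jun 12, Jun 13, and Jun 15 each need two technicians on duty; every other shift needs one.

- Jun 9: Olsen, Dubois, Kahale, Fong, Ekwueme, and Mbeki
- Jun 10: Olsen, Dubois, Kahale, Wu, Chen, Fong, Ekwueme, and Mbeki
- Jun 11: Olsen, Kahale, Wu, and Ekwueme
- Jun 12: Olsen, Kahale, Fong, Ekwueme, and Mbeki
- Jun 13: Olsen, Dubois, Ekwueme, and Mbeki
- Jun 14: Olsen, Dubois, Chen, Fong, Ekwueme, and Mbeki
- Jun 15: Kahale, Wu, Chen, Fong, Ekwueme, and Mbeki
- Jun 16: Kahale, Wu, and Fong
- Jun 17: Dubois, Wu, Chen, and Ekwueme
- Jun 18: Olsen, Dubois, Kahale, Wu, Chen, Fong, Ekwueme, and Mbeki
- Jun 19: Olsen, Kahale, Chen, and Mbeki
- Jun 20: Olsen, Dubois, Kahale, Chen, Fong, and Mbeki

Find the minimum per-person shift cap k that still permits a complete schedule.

With 8 technicians and 16 worker-slots to fill, someone must work at least ⌈16/8⌉ = 2 shifts, so k ≥ 2.
k = 2 works: Jun 9→Dubois, Jun 10→Fong+Mbeki, Jun 11→Olsen, Jun 12→Fong+Ekwueme, Jun 13→Ekwueme+Mbeki, Jun 14→Chen, Jun 15→Wu+Chen, Jun 16→Kahale, Jun 17→Dubois, Jun 18→Wu, Jun 19→Olsen, Jun 20→Kahale.
Loads: Olsen 2, Dubois 2, Kahale 2, Wu 2, Chen 2, Fong 2, Ekwueme 2, Mbeki 2 — all ≤ 2.

2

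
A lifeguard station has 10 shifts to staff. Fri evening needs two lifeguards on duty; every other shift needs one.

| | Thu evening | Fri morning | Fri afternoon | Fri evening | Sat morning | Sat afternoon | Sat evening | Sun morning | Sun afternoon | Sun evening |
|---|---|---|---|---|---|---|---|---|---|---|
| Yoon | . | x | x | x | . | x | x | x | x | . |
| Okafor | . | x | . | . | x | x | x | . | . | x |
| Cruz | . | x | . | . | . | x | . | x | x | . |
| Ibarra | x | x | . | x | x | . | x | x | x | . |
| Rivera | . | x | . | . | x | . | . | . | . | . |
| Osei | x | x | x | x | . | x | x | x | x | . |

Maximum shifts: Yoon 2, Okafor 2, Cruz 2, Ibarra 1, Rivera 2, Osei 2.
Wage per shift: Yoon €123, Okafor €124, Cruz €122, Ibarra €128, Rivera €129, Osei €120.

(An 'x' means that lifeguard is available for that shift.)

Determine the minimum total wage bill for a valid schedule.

Sun evening can only be covered by Okafor, so that assignment is forced.
Picking the cheapest available lifeguard for each shift independently would cost €1331, but that ignores the shift limits.
An optimal schedule: Thu evening→Ibarra, Fri morning→Rivera, Fri afternoon→Yoon, Fri evening→Yoon+Osei, Sat morning→Rivera, Sat afternoon→Okafor, Sat evening→Osei, Sun morning→Cruz, Sun afternoon→Cruz, Sun evening→Okafor.
Total: 128 + 129 + 123 + 123 + 120 + 129 + 124 + 120 + 122 + 122 + 124 = €1364.

€1364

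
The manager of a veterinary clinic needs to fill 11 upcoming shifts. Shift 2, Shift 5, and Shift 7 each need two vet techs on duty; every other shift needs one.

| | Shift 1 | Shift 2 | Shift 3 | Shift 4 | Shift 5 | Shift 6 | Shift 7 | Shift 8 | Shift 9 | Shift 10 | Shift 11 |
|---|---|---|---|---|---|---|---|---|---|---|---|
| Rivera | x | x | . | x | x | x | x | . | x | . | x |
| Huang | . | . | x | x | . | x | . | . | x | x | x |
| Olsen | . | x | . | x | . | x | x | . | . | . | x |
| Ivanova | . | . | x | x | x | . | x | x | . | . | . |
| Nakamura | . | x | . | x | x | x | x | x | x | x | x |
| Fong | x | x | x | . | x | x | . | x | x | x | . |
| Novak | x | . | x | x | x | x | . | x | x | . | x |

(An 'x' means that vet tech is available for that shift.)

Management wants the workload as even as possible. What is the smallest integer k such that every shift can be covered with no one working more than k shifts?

With 7 vet techs and 14 worker-slots to fill, someone must work at least ⌈14/7⌉ = 2 shifts, so k ≥ 2.
k = 2 works: Shift 1→Rivera, Shift 2→Olsen+Nakamura, Shift 3→Huang, Shift 4→Novak, Shift 5→Fong+Novak, Shift 6→Fong, Shift 7→Ivanova+Nakamura, Shift 8→Ivanova, Shift 9→Rivera, Shift 10→Huang, Shift 11→Olsen.
Loads: Rivera 2, Huang 2, Olsen 2, Ivanova 2, Nakamura 2, Fong 2, Novak 2 — all ≤ 2.

2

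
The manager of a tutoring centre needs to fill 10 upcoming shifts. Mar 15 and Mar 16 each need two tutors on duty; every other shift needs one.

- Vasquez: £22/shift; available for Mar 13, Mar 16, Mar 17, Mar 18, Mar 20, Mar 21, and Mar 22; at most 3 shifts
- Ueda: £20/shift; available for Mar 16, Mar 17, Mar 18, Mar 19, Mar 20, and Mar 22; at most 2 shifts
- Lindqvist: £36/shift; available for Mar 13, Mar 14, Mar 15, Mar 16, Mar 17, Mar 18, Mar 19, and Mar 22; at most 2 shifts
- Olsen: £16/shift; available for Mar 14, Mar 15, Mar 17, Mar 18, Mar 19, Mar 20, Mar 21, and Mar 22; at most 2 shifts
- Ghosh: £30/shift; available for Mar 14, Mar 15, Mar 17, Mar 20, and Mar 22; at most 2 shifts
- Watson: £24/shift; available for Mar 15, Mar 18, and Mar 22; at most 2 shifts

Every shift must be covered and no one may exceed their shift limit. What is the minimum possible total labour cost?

£282

Picking the cheapest available tutor for each shift independently would cost £216, but that ignores the shift limits.
An optimal schedule: Mar 13→Vasquez, Mar 14→Olsen, Mar 15→Watson+Ghosh, Mar 16→Ueda+Vasquez, Mar 17→Ghosh, Mar 18→Watson, Mar 19→Ueda, Mar 20→Vasquez, Mar 21→Olsen, Mar 22→Lindqvist.
Total: 22 + 16 + 24 + 30 + 20 + 22 + 30 + 24 + 20 + 22 + 16 + 36 = £282.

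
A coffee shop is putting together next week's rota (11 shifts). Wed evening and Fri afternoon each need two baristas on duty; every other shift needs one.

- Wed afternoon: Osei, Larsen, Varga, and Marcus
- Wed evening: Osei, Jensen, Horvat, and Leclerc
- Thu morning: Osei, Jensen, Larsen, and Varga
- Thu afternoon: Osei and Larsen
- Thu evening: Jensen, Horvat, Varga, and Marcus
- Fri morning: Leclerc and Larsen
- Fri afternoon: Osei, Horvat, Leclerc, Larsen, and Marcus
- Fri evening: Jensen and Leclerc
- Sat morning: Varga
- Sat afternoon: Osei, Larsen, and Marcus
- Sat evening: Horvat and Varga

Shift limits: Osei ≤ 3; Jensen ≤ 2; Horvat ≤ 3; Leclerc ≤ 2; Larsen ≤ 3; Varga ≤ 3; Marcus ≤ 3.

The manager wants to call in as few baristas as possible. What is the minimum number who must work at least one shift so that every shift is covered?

5

13 slots to fill and no one can take more than 3, so at least ⌈13/3⌉ = 5 baristas are needed.
Osei, Jensen, Horvat, Leclerc, and Varga alone can cover everything: Wed afternoon→Osei, Wed evening→Jensen+Horvat, Thu morning→Varga, Thu afternoon→Osei, Thu evening→Varga, Fri morning→Leclerc, Fri afternoon→Horvat+Leclerc, Fri evening→Jensen, Sat morning→Varga, Sat afternoon→Osei, Sat evening→Horvat.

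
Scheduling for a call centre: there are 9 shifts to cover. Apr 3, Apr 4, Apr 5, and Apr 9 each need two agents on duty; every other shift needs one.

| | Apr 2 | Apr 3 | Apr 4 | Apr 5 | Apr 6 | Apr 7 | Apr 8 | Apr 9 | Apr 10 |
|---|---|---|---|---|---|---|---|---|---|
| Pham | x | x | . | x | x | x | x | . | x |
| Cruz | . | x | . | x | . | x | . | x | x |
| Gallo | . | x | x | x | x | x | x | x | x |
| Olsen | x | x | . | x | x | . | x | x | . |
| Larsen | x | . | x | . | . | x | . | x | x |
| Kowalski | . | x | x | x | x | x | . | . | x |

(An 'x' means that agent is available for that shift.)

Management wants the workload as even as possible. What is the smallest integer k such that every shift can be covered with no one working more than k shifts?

With 6 agents and 13 worker-slots to fill, someone must work at least ⌈13/6⌉ = 3 shifts, so k ≥ 3.
k = 3 works: Apr 2→Pham, Apr 3→Gallo+Olsen, Apr 4→Gallo+Larsen, Apr 5→Olsen+Kowalski, Apr 6→Pham, Apr 7→Cruz, Apr 8→Pham, Apr 9→Cruz+Gallo, Apr 10→Cruz.
Loads: Pham 3, Cruz 3, Gallo 3, Olsen 2, Larsen 1, Kowalski 1 — all ≤ 3.

3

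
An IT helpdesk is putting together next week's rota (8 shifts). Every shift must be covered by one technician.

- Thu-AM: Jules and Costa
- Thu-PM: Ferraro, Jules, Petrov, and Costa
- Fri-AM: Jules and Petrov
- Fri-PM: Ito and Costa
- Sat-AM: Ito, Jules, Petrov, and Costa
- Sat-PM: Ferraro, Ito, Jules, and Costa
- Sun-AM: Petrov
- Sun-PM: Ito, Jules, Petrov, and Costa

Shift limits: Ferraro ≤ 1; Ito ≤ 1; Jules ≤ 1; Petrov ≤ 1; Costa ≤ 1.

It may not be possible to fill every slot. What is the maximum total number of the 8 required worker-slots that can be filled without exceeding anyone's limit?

Total capacity across all technicians is 1+1+1+1+1 = 5, and 8 slots are needed, so at most 5 can be filled.
An assignment achieving 5: Thu-AM→Jules, Thu-PM→Ferraro, Fri-PM→Ito, Sat-AM→Costa, Sun-AM→Petrov.
Loads: Ferraro 1/1, Ito 1/1, Jules 1/1, Petrov 1/1, Costa 1/1.

5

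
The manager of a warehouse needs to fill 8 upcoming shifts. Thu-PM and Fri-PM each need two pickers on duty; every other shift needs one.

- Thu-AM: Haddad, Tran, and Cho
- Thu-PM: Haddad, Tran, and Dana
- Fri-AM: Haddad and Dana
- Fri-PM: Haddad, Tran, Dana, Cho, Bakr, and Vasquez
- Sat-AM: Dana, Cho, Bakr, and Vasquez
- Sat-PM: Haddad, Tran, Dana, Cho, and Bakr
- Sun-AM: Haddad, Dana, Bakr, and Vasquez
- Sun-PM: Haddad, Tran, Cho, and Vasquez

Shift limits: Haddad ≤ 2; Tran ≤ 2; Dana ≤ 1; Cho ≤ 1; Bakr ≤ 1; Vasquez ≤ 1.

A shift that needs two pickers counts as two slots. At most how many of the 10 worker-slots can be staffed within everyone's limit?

8

Total capacity across all pickers is 2+2+1+1+1+1 = 8, and 10 slots are needed, so at most 8 can be filled.
An assignment achieving 8: Thu-AM→Haddad, Thu-PM→Tran+Dana, Fri-AM→Haddad, Fri-PM→Vasquez, Sat-AM→Cho, Sun-AM→Bakr, Sun-PM→Tran.
Loads: Haddad 2/2, Tran 2/2, Dana 1/1, Cho 1/1, Bakr 1/1, Vasquez 1/1.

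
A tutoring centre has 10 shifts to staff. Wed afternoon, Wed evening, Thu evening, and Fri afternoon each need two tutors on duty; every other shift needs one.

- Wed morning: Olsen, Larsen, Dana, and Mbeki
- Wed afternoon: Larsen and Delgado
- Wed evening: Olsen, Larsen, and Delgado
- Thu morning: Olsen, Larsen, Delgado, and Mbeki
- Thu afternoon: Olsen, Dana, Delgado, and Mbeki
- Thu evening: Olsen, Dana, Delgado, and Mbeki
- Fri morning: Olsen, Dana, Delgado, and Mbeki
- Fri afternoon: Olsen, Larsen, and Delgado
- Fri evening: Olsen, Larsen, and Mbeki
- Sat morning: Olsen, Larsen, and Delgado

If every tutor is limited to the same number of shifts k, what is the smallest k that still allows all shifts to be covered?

3

With 5 tutors and 14 worker-slots to fill, someone must work at least ⌈14/5⌉ = 3 shifts, so k ≥ 3.
k = 3 works: Wed morning→Dana, Wed afternoon→Larsen+Delgado, Wed evening→Olsen+Larsen, Thu morning→Delgado, Thu afternoon→Dana, Thu evening→Dana+Mbeki, Fri morning→Mbeki, Fri afternoon→Olsen+Larsen, Fri evening→Olsen, Sat morning→Delgado.
Loads: Olsen 3, Larsen 3, Dana 3, Delgado 3, Mbeki 2 — all ≤ 3.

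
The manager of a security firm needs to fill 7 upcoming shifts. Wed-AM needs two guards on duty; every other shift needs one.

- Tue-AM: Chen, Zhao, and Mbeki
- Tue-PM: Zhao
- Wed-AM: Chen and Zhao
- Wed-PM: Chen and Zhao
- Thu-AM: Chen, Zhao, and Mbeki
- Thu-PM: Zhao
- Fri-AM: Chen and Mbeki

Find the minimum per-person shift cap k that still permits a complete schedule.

With 3 guards and 8 worker-slots to fill, someone must work at least ⌈8/3⌉ = 3 shifts, so k ≥ 3.
k = 3 works: Tue-AM→Mbeki, Tue-PM→Zhao, Wed-AM→Chen+Zhao, Wed-PM→Chen, Thu-AM→Mbeki, Thu-PM→Zhao, Fri-AM→Chen.
Loads: Chen 3, Zhao 3, Mbeki 2 — all ≤ 3.

3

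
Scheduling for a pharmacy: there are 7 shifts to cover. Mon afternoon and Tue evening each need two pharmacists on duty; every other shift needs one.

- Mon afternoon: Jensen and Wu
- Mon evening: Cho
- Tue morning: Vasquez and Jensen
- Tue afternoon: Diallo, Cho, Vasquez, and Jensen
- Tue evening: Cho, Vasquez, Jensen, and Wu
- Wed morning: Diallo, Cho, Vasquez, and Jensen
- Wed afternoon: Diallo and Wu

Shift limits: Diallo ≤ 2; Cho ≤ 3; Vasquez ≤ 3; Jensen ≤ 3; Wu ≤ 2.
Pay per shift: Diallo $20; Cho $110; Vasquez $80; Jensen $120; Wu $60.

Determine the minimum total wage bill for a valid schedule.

Mon afternoon can only be covered by Jensen and Wu, so that assignment is forced.
Mon evening can only be covered by Cho, so that assignment is forced.
Picking the cheapest available pharmacist for each shift independently would cost $570, but that ignores the shift limits.
An optimal schedule: Mon afternoon→Wu+Jensen, Mon evening→Cho, Tue morning→Vasquez, Tue afternoon→Diallo, Tue evening→Wu+Vasquez, Wed morning→Vasquez, Wed afternoon→Diallo.
Total: 60 + 120 + 110 + 80 + 20 + 60 + 80 + 80 + 20 = $630.

$630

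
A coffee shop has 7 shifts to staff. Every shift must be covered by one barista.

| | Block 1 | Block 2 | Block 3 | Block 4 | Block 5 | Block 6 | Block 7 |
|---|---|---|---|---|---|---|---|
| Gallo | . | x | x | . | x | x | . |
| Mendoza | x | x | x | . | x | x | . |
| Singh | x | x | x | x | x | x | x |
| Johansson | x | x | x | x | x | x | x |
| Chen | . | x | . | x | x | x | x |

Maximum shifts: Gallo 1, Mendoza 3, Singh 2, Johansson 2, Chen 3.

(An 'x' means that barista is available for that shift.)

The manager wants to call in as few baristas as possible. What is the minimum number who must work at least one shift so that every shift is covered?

3

7 slots to fill and no one can take more than 3, so at least ⌈7/3⌉ = 3 baristas are needed.
Gallo, Mendoza, and Chen alone can cover everything: Block 1→Mendoza, Block 2→Mendoza, Block 3→Gallo, Block 4→Chen, Block 5→Mendoza, Block 6→Chen, Block 7→Chen.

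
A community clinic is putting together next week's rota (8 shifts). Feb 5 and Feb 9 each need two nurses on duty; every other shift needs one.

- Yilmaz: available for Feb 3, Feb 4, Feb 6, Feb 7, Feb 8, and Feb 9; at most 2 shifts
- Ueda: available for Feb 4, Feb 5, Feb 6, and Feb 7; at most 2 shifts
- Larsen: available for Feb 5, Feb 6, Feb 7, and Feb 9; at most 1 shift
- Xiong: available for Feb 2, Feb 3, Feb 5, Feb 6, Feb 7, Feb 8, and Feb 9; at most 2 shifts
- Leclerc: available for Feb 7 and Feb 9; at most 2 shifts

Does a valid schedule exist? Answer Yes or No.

No

Total capacity is 2+2+1+2+2 = 9 but 10 worker-slots are needed — infeasible.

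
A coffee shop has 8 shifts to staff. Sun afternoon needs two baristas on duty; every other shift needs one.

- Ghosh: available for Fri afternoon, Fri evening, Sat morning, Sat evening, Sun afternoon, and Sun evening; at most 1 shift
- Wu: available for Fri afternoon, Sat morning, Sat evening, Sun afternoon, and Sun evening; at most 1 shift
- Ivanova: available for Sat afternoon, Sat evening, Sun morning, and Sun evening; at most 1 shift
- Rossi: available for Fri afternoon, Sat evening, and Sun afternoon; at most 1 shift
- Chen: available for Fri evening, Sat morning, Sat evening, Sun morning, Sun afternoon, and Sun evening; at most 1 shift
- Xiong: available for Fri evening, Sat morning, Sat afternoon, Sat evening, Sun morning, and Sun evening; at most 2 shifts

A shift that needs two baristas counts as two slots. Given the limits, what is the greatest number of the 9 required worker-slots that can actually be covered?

Total capacity across all baristas is 1+1+1+1+1+2 = 7, and 9 slots are needed, so at most 7 can be filled.
An assignment achieving 7: Fri afternoon→Ghosh, Fri evening→Chen, Sat morning→Wu, Sat afternoon→Ivanova, Sun morning→Xiong, Sun afternoon→Rossi, Sun evening→Xiong.
Loads: Ghosh 1/1, Wu 1/1, Ivanova 1/1, Rossi 1/1, Chen 1/1, Xiong 2/2.

7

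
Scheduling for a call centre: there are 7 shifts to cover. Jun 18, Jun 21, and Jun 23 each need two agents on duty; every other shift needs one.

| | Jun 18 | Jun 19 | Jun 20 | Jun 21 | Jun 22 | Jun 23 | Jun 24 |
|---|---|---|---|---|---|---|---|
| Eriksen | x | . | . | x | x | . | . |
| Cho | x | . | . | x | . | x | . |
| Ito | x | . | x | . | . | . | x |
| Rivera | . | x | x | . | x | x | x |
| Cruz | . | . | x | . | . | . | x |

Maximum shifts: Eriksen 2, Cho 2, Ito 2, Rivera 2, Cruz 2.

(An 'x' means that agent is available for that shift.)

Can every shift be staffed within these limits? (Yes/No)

Total capacity is 10 and 10 slots are needed, so capacity alone doesn't rule it out.
Shifts {Jun 18, Jun 19, Jun 21, Jun 22, Jun 23} need 8 worker-slots in total, but the agents available for any of those shifts (Eriksen, Cho, Ito, and Rivera) can supply at most 7 among them. So no valid schedule exists.

No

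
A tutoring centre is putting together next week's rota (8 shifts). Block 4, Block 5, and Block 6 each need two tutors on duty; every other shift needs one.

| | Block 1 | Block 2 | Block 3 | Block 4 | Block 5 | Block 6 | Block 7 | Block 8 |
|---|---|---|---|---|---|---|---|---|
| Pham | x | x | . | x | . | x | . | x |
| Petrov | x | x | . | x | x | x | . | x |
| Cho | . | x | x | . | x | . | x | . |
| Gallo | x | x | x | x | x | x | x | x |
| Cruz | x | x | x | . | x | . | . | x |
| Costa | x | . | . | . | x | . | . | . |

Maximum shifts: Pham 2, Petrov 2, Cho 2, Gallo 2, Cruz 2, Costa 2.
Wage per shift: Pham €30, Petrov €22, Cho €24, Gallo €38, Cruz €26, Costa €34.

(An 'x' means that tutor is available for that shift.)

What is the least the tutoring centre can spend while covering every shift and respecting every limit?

Picking the cheapest available tutor for each shift independently would cost €264, but that ignores the shift limits.
An optimal schedule: Block 1→Costa, Block 2→Cruz, Block 3→Cho, Block 4→Petrov+Pham, Block 5→Costa+Gallo, Block 6→Petrov+Pham, Block 7→Cho, Block 8→Cruz.
Total: 34 + 26 + 24 + 22 + 30 + 34 + 38 + 22 + 30 + 24 + 26 = €310.

€310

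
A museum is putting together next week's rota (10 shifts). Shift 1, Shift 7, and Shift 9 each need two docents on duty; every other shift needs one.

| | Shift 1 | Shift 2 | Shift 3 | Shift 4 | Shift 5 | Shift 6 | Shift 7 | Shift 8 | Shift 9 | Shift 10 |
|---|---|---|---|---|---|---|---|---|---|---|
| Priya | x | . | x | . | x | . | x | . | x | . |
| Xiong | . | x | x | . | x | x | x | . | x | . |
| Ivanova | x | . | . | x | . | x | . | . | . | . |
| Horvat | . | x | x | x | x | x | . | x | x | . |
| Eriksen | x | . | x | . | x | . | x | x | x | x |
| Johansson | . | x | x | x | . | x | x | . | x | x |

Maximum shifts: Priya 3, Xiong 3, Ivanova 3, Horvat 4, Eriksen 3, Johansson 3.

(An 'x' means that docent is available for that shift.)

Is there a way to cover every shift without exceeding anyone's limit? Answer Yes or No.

Yes

One valid schedule: Shift 1→Priya+Ivanova, Shift 2→Xiong, Shift 3→Priya, Shift 4→Ivanova, Shift 5→Priya, Shift 6→Xiong, Shift 7→Xiong+Eriksen, Shift 8→Horvat, Shift 9→Horvat+Eriksen, Shift 10→Eriksen.
Loads: Priya 3/3, Xiong 3/3, Ivanova 2/3, Horvat 2/4, Eriksen 3/3, Johansson 0/3 — all within limits.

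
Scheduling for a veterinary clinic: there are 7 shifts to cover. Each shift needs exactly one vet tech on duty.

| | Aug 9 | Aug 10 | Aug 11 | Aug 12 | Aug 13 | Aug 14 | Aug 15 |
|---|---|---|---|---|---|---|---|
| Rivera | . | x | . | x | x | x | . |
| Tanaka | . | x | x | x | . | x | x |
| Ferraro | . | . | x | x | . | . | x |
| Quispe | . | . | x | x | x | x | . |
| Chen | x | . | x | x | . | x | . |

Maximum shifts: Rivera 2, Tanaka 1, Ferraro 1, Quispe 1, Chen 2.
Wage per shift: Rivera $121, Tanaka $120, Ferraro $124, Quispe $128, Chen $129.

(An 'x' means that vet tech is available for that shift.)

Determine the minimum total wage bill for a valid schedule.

Aug 9 can only be covered by Chen, so that assignment is forced.
Picking the cheapest available vet tech for each shift independently would cost $850, but that ignores the shift limits.
An optimal schedule: Aug 9→Chen, Aug 10→Rivera, Aug 11→Ferraro, Aug 12→Chen, Aug 13→Rivera, Aug 14→Quispe, Aug 15→Tanaka.
Total: 129 + 121 + 124 + 129 + 121 + 128 + 120 = $872.

$872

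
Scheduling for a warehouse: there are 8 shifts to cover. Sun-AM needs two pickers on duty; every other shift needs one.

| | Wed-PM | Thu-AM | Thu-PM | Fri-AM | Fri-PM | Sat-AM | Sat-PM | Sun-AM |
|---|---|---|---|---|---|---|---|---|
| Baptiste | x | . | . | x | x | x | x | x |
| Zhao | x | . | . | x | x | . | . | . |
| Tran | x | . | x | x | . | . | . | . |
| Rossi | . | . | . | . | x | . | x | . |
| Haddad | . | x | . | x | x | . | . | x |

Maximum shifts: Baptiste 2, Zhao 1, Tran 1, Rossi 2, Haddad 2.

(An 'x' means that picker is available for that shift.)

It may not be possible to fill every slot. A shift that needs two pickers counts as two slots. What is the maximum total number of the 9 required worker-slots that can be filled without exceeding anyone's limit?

Total capacity across all pickers is 2+1+1+2+2 = 8, and 9 slots are needed, so at most 8 can be filled.
An assignment achieving 8: Wed-PM→Zhao, Thu-AM→Haddad, Thu-PM→Tran, Fri-PM→Rossi, Sat-AM→Baptiste, Sat-PM→Rossi, Sun-AM→Baptiste+Haddad.
Loads: Baptiste 2/2, Zhao 1/1, Tran 1/1, Rossi 2/2, Haddad 2/2.

8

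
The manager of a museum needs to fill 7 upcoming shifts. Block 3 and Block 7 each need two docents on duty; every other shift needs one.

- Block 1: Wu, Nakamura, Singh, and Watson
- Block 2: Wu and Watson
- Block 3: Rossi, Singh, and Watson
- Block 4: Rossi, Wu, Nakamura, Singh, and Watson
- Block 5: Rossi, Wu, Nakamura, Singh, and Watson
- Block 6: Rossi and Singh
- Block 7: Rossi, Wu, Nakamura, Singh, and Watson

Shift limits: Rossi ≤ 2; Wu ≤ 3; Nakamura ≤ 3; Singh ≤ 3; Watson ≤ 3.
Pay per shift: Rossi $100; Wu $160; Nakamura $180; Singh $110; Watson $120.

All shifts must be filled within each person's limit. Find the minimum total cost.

$1050

Picking the cheapest available docent for each shift independently would cost $950, but that ignores the shift limits.
An optimal schedule: Block 1→Singh, Block 2→Watson, Block 3→Rossi+Singh, Block 4→Singh, Block 5→Watson, Block 6→Rossi, Block 7→Watson+Wu.
Total: 110 + 120 + 100 + 110 + 110 + 120 + 100 + 120 + 160 = $1050.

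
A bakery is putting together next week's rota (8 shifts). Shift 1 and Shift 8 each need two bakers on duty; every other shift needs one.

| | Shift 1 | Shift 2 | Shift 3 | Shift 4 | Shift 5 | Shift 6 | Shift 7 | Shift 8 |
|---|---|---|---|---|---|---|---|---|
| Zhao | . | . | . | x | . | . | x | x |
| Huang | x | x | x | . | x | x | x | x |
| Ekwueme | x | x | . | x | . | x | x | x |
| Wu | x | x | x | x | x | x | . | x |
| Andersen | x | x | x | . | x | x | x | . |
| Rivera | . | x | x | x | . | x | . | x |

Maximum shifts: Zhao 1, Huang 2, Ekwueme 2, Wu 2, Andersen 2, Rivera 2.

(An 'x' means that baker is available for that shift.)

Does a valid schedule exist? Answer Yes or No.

Yes

One valid schedule: Shift 1→Wu+Andersen, Shift 2→Ekwueme, Shift 3→Huang, Shift 4→Zhao, Shift 5→Huang, Shift 6→Andersen, Shift 7→Ekwueme, Shift 8→Wu+Rivera.
Loads: Zhao 1/1, Huang 2/2, Ekwueme 2/2, Wu 2/2, Andersen 2/2, Rivera 1/2 — all within limits.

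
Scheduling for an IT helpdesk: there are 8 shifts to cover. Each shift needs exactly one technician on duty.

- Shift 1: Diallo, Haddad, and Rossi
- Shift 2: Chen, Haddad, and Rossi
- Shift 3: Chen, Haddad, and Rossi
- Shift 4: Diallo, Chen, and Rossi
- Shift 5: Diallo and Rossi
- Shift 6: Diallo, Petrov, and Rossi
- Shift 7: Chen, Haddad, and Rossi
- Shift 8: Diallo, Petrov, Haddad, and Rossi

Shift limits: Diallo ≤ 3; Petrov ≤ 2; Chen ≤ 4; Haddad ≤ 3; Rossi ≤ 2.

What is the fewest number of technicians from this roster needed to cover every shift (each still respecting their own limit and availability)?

8 slots to fill and no one can take more than 4, so at least ⌈8/4⌉ = 2 technicians are needed.
Any 2 technicians together have capacity at most 4+3 = 7 < 8 slots, so 2 can never suffice.
Diallo, Petrov, and Chen alone can cover everything: Shift 1→Diallo, Shift 2→Chen, Shift 3→Chen, Shift 4→Diallo, Shift 5→Diallo, Shift 6→Petrov, Shift 7→Chen, Shift 8→Petrov.

3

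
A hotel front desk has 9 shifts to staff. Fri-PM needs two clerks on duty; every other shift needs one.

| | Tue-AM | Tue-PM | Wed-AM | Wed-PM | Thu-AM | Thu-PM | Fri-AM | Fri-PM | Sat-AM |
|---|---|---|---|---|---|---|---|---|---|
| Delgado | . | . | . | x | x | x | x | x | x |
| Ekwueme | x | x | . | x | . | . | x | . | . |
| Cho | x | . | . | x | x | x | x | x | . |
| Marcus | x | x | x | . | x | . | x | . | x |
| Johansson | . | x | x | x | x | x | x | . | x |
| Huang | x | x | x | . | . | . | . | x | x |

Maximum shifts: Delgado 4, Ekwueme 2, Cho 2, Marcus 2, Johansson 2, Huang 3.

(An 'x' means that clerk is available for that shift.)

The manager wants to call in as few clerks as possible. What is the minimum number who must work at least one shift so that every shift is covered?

4

10 slots to fill and no one can take more than 4, so at least ⌈10/4⌉ = 3 clerks are needed.
Any 3 clerks together have capacity at most 4+3+2 = 9 < 10 slots, so 3 can never suffice.
Delgado, Ekwueme, Cho, and Marcus alone can cover everything: Tue-AM→Ekwueme, Tue-PM→Ekwueme, Wed-AM→Marcus, Wed-PM→Delgado, Thu-AM→Cho, Thu-PM→Delgado, Fri-AM→Marcus, Fri-PM→Delgado+Cho, Sat-AM→Delgado.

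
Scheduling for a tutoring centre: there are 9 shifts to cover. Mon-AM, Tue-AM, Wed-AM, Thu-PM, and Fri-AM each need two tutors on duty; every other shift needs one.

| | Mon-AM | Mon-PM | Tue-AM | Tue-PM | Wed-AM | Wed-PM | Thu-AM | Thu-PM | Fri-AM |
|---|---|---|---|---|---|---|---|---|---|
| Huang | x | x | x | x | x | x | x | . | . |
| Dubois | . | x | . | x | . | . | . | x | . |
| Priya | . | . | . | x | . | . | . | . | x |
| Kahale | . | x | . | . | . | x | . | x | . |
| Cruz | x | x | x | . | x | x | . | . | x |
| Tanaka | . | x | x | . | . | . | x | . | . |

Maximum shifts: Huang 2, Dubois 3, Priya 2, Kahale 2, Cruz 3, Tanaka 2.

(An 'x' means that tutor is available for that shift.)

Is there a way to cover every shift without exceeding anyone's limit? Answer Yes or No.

Total capacity is 14 and 14 slots are needed, so capacity alone doesn't rule it out.
Shifts {Mon-AM, Tue-AM, Wed-AM, Fri-AM} need 8 worker-slots in total, but the tutors available for any of those shifts (Huang, Priya, Cruz, and Tanaka) can supply at most 7 among them. So no valid schedule exists.

No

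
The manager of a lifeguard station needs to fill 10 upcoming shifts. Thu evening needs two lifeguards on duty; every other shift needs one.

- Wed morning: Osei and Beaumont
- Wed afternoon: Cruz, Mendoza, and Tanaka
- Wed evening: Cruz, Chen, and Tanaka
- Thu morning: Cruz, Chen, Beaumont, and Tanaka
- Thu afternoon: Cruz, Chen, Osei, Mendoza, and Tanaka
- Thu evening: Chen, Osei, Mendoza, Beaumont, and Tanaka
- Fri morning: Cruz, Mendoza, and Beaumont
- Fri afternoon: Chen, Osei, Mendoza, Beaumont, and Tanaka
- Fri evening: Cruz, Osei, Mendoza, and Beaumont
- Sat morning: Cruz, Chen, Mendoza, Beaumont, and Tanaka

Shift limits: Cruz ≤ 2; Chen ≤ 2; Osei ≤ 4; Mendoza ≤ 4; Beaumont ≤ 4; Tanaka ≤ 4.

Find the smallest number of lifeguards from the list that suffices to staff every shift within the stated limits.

3

11 slots to fill and no one can take more than 4, so at least ⌈11/4⌉ = 3 lifeguards are needed.
Osei, Mendoza, and Tanaka alone can cover everything: Wed morning→Osei, Wed afternoon→Mendoza, Wed evening→Tanaka, Thu morning→Tanaka, Thu afternoon→Osei, Thu evening→Osei+Mendoza, Fri morning→Mendoza, Fri afternoon→Tanaka, Fri evening→Osei, Sat morning→Mendoza.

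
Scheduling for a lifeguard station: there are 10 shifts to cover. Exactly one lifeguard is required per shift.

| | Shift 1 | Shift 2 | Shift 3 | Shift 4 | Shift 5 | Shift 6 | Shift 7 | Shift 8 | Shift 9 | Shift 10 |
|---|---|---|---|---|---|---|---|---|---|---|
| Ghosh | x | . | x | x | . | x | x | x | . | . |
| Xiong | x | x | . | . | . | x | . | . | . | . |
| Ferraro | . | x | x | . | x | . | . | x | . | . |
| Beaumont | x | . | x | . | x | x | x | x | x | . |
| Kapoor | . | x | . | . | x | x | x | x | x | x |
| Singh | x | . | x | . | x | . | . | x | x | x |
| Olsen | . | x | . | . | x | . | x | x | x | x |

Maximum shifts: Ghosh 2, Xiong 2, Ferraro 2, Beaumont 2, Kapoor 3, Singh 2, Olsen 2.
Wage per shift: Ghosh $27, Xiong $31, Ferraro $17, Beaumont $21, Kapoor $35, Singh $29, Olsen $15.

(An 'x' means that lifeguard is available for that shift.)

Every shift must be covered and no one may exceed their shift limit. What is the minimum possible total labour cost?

Shift 4 can only be covered by Ghosh, so that assignment is forced.
Picking the cheapest available lifeguard for each shift independently would cost $176, but that ignores the shift limits.
An optimal schedule: Shift 1→Beaumont, Shift 2→Olsen, Shift 3→Ferraro, Shift 4→Ghosh, Shift 5→Ferraro, Shift 6→Beaumont, Shift 7→Ghosh, Shift 8→Singh, Shift 9→Singh, Shift 10→Olsen.
Total: 21 + 15 + 17 + 27 + 17 + 21 + 27 + 29 + 29 + 15 = $218.

$218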